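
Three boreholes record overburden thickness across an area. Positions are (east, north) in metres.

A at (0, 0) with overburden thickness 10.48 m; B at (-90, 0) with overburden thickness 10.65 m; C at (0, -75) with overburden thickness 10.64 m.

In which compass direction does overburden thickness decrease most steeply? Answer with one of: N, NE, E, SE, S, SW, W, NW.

∂d/∂x = (10.65 − 10.48) / (-90 − 0) = -0.001889
∂d/∂y = (10.64 − 10.48) / (-75 − 0) = -0.002133
Steepest decrease is along −∇f = (+0.001889 E, +0.002133 N) → northeast.

NE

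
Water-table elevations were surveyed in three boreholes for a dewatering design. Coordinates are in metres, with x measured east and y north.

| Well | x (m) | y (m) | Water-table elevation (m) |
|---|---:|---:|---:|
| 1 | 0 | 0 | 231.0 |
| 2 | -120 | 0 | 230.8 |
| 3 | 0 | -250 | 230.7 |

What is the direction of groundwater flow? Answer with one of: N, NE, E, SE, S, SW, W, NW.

SW

∂h/∂x = (230.8 − 231.0) / (-120 − 0) = +0.001667
∂h/∂y = (230.7 − 231.0) / (-250 − 0) = +0.001200
Flow = −∇h = (-0.001667 east, -0.001200 north), which points southwest.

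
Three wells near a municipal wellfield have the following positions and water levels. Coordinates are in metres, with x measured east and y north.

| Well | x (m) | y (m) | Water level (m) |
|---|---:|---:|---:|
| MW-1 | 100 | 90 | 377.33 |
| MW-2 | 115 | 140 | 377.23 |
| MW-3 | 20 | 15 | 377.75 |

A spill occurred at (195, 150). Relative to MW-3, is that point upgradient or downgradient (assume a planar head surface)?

With h = a·x + b·y + c and MW-1 as origin, the differences give:
  15·a + 50·b = -0.10
  (-80)·a + (-75)·b = +0.42
Eliminate b (×(-75) and ×50, subtract): 2875·a = -13.500 → a = ∂h/∂x = -0.004696
Back-substitute: b = ∂h/∂y = -0.0005913.
Head at (195, 150) = 377.33 + (-0.004696)·(95) + (-0.0005913)·(60) = 376.85 m.
That is lower than the 377.75 m at MW-3, so the point is downgradient.

downgradient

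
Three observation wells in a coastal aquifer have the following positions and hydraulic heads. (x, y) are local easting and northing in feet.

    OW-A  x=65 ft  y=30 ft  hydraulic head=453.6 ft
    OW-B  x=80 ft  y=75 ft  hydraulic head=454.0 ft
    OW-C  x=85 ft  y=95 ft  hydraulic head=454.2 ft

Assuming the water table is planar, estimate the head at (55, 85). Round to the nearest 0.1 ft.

Differences from OW-A: to OW-B (Δx, Δy, Δh) = (15, 45, +0.4); to OW-C = (20, 65, +0.6).
Determinant of the coordinate differences = 15·65 − 20·45 = 75.
∂h/∂x = [(+0.4)·65 − (+0.6)·45] / 75 = -0.01333
∂h/∂y = [15·(+0.6) − 20·(+0.4)] / 75 = +0.01333
h(55, 85) = 453.6 + (-0.01333)·(-10) + (+0.01333)·(55) = 453.6 +0.133 +0.733 = 454.467 ft.

454.5 ft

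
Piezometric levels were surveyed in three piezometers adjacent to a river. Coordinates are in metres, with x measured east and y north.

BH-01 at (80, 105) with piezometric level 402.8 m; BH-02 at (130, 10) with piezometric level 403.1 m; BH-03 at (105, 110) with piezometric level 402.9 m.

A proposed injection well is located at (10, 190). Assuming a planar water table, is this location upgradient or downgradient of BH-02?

With h = a·x + b·y + c and BH-01 as origin, the differences give:
  50·a + (-95)·b = +0.3
  25·a + 5·b = +0.1
Eliminate b (×5 and ×(-95), subtract): 2625·a = 11.00 → a = ∂h/∂x = +0.004190
Back-substitute: b = ∂h/∂y = -0.0009524.
Head at (10, 190) = 402.8 + (+0.004190)·(-70) + (-0.0009524)·(85) = 402.43 m.
That is lower than the 403.1 m at BH-02, so the point is downgradient.

downgradient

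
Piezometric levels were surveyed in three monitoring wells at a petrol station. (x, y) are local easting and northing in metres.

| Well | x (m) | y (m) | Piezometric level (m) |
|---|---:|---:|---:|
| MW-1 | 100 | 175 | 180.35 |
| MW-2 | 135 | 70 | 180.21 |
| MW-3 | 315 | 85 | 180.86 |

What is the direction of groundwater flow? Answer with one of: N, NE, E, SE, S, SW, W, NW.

Three-point gradient (reference MW-1): Δ to MW-2 = (35, -105, -0.14), Δ to MW-3 = (215, -90, +0.51).
∂h/∂x = +0.003405, ∂h/∂y = +0.002468 (det = 19425).
Flow = −∇h = (-0.003405 east, -0.002468 north), which points southwest.

SW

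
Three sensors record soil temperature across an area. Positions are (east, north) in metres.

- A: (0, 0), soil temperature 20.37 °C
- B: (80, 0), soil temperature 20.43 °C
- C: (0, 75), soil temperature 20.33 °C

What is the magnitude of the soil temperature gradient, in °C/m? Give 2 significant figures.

∂T/∂x = (20.43 − 20.37) / (80 − 0) = +0.0007500
∂T/∂y = (20.33 − 20.37) / (75 − 0) = -0.0005333
|∇f| = √(0.0007500² + -0.0005333²) = 0.0009203 °C/m

0.00092 °C/m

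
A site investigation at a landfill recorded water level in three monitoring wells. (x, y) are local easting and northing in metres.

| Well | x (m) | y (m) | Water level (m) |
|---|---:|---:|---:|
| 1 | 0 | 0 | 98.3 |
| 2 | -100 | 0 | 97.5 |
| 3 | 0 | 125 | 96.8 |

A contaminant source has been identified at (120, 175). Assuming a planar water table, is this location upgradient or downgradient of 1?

downgradient

∂h/∂x = (97.5 − 98.3) / (-100 − 0) = +0.008000
∂h/∂y = (96.8 − 98.3) / (125 − 0) = -0.01200
Head at (120, 175) = 98.3 + (+0.008000)·(120) + (-0.01200)·(175) = 97.16 m.
That is lower than the 98.3 m at 1, so the point is downgradient.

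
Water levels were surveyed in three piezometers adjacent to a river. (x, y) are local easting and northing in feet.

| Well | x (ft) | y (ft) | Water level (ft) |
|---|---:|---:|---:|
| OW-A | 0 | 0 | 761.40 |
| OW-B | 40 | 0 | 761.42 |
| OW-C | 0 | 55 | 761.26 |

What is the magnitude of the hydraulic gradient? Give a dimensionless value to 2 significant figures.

∂h/∂x = (761.42 − 761.40) / (40 − 0) = +0.0005000
∂h/∂y = (761.26 − 761.40) / (55 − 0) = -0.002545
|∇h| = √(0.0005000² + -0.002545²) = 0.002594

0.0026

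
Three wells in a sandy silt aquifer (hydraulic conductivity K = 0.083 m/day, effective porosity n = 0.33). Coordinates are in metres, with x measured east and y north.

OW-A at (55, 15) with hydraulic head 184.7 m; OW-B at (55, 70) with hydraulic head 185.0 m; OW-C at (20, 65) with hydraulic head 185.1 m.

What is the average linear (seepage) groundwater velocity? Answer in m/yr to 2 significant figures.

Differences from OW-A: to OW-B (Δx, Δy, Δh) = (0, 55, +0.3); to OW-C = (-35, 50, +0.4).
Determinant of the coordinate differences = 0·50 − (-35)·55 = 1925.
∂h/∂x = [(+0.3)·50 − (+0.4)·55] / 1925 = -0.003636
∂h/∂y = [0·(+0.4) − (-35)·(+0.3)] / 1925 = +0.005455
|∇h| = √(-0.003636² + 0.005455²) = 0.006556
Seepage velocity v = K·i/n = 0.083 × 0.006556 / 0.33 = 0.001649 m/day = 0.6023 m/yr.

0.60 m/yr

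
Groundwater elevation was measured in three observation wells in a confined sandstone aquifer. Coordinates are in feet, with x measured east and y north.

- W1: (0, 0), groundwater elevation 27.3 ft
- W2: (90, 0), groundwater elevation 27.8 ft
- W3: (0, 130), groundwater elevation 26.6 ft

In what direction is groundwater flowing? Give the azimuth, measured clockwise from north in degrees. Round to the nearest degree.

∂h/∂x = (27.8 − 27.3) / (90 − 0) = +0.005556
∂h/∂y = (26.6 − 27.3) / (130 − 0) = -0.005385
Flow direction (−∇h) has components (-0.005556 E, +0.005385 N).
Azimuth = atan2(E, N) = atan2(-0.005556, +0.005385) = 314.1° ≈ 314°.

314°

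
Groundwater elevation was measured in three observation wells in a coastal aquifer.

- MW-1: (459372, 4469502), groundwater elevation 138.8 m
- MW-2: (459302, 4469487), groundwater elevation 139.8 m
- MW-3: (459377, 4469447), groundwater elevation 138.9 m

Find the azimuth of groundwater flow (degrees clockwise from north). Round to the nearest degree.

077°

Three-point gradient (reference MW-1): Δ to MW-2 = (-70, -15, +1.0), Δ to MW-3 = (5, -55, +0.1).
∂h/∂x = -0.01363, ∂h/∂y = -0.003057 (det = 3925).
Flow direction (−∇h) has components (+0.01363 E, +0.003057 N).
Azimuth = atan2(E, N) = atan2(+0.01363, +0.003057) = 77.4° ≈ 077°.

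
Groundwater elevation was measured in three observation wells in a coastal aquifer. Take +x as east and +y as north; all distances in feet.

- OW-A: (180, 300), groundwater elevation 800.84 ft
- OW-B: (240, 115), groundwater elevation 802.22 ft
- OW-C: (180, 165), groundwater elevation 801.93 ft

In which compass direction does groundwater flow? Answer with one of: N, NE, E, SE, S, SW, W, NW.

With h = a·x + b·y + c and OW-A as origin, the differences give:
  60·a + (-185)·b = +1.38
  0·a + (-135)·b = +1.09
Eliminate b (×(-135) and ×(-185), subtract): -8100·a = 15.350 → a = ∂h/∂x = -0.001895
Back-substitute: b = ∂h/∂y = -0.008074.
Flow = −∇h = (+0.001895 east, +0.008074 north), which points north.

N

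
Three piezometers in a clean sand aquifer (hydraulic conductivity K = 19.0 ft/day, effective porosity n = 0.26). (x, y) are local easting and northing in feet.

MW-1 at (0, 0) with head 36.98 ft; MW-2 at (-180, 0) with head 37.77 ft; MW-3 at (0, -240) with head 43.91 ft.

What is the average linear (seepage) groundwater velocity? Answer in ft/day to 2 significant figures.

2.1 ft/day

∂h/∂x = (37.77 − 36.98) / (-180 − 0) = -0.004389
∂h/∂y = (43.91 − 36.98) / (-240 − 0) = -0.02887
|∇h| = √(-0.004389² + -0.02887²) = 0.0292
Seepage velocity v = K·i/n = 19.0 × 0.0292 / 0.26 = 2.134 ft/day.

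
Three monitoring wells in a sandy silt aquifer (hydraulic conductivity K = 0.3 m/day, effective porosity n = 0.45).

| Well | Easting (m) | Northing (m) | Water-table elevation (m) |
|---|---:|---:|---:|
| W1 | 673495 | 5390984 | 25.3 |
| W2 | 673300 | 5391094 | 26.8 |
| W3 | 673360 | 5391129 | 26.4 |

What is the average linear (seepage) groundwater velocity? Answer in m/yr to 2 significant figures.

Differences from W1: to W2 (Δx, Δy, Δh) = (-195, 110, +1.5); to W3 = (-135, 145, +1.1).
Solve a·Δx + b·Δy = Δh: det = (-195)·145 − (-135)·110 = -13425.
∂h/∂x = [(+1.5)·145 − (+1.1)·110] / -13425 = -0.007188
∂h/∂y = [(-195)·(+1.1) − (-135)·(+1.5)] / -13425 = +0.0008939
|∇h| = √(-0.007188² + 0.0008939²) = 0.007243
Seepage velocity v = K·i/n = 0.3 × 0.007243 / 0.45 = 0.004829 m/day = 1.764 m/yr.

1.8 m/yr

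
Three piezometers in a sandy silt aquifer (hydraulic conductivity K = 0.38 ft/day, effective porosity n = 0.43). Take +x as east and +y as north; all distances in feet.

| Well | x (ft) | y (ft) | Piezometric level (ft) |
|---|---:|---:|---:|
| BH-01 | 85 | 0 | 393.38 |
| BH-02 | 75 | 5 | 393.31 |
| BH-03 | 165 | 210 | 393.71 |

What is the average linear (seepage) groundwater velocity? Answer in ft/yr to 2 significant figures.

2.1 ft/yr

Differences from BH-01: to BH-02 (Δx, Δy, Δh) = (-10, 5, -0.07); to BH-03 = (80, 210, +0.33).
Solve a·Δx + b·Δy = Δh: det = (-10)·210 − 80·5 = -2500.
∂h/∂x = [(-0.07)·210 − (+0.33)·5] / -2500 = +0.006540
∂h/∂y = [(-10)·(+0.33) − 80·(-0.07)] / -2500 = -0.0009200
|∇h| = √(0.006540² + -0.0009200²) = 0.006604
Seepage velocity v = K·i/n = 0.38 × 0.006604 / 0.43 = 0.005836 ft/day = 2.132 ft/yr.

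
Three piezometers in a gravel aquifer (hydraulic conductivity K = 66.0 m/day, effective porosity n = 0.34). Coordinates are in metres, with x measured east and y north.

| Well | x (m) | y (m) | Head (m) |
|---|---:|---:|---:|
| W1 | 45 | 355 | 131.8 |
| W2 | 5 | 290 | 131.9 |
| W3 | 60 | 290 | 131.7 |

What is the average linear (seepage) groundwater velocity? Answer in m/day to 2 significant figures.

0.72 m/day

Differences from W1: to W2 (Δx, Δy, Δh) = (-40, -65, +0.1); to W3 = (15, -65, -0.1).
Determinant of the coordinate differences = (-40)·(-65) − 15·(-65) = 3575.
∂h/∂x = [(+0.1)·(-65) − (-0.1)·(-65)] / 3575 = -0.003636
∂h/∂y = [(-40)·(-0.1) − 15·(+0.1)] / 3575 = +0.0006993
|∇h| = √(-0.003636² + 0.0006993²) = 0.003703
Seepage velocity v = K·i/n = 66.0 × 0.003703 / 0.34 = 0.7188 m/day.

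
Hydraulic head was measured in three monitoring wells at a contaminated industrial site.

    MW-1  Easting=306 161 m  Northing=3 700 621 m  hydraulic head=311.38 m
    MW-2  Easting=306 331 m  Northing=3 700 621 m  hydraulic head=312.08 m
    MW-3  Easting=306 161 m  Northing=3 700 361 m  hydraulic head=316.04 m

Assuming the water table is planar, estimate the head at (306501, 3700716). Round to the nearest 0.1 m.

∂h/∂x = (312.08 − 311.38) / (306331 − 306161) = +0.004118
∂h/∂y = (316.04 − 311.38) / (3700361 − 3700621) = -0.01792
h(306501, 3700716) = 311.38 + (+0.004118)·(340) + (-0.01792)·(95) = 311.38 +1.400 -1.703 = 311.077 m.

311.1 m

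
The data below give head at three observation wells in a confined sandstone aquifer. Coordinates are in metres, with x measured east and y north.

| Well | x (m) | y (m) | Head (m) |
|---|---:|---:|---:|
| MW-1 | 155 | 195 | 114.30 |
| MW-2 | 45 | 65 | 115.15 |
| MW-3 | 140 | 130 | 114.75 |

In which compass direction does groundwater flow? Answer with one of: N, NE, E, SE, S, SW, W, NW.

N

Three-point gradient (reference MW-1): Δ to MW-2 = (-110, -130, +0.85), Δ to MW-3 = (-15, -65, +0.45).
∂h/∂x = +0.0006250, ∂h/∂y = -0.007067 (det = 5200).
Flow = −∇h = (-0.0006250 east, +0.007067 north), which points north.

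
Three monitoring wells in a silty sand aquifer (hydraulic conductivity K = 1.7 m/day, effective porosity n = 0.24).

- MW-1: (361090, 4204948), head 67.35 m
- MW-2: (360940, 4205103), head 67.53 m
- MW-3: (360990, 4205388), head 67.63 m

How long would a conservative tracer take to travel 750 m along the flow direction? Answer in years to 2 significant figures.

340 years

Taking MW-1 as reference: MW-2−MW-1 = (-150, 155, +0.18); MW-3−MW-1 = (-100, 440, +0.28).
Solve a·Δx + b·Δy = Δh: det = (-150)·440 − (-100)·155 = -50500.
∂h/∂x = [(+0.18)·440 − (+0.28)·155] / -50500 = -0.0007089
∂h/∂y = [(-150)·(+0.28) − (-100)·(+0.18)] / -50500 = +0.0004752
|∇h| = √(-0.0007089² + 0.0004752²) = 0.0008534
Seepage velocity v = K·i/n = 1.7 × 0.0008534 / 0.24 = 0.006045 m/day.
t = 750 / 0.006045 = 1.241e+05 days = 340 years.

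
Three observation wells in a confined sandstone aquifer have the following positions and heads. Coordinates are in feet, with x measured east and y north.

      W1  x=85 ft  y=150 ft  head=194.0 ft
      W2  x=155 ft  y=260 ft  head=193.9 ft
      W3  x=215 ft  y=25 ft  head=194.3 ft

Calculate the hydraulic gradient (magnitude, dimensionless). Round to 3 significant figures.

0.00172

With h = a·x + b·y + c and W1 as origin, the differences give:
  70·a + 110·b = -0.1
  130·a + (-125)·b = +0.3
Eliminate b (×(-125) and ×110, subtract): -23050·a = -20.50 → a = ∂h/∂x = +0.0008894
Back-substitute: b = ∂h/∂y = -0.001475.
|∇h| = √(0.0008894² + -0.001475²) = 0.001722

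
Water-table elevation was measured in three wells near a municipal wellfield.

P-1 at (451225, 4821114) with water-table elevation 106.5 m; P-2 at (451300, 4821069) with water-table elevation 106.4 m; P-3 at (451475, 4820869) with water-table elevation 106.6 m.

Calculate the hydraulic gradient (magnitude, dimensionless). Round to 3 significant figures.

Taking P-1 as reference: P-2−P-1 = (75, -45, -0.1); P-3−P-1 = (250, -245, +0.1).
Determinant of the coordinate differences = 75·(-245) − 250·(-45) = -7125.
∂h/∂x = [(-0.1)·(-245) − (+0.1)·(-45)] / -7125 = -0.004070
∂h/∂y = [75·(+0.1) − 250·(-0.1)] / -7125 = -0.004561
|∇h| = √(-0.004070² + -0.004561²) = 0.006113

0.00611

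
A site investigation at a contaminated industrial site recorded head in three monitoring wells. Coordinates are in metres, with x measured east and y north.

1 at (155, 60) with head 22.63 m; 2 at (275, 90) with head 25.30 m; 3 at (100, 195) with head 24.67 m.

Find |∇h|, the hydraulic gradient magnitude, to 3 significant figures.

Three-point gradient (reference 1): Δ to 2 = (120, 30, +2.67), Δ to 3 = (-55, 135, +2.04).
∂h/∂x = +0.01676, ∂h/∂y = +0.02194 (det = 17850).
|∇h| = √(0.01676² + 0.02194²) = 0.02761

0.0276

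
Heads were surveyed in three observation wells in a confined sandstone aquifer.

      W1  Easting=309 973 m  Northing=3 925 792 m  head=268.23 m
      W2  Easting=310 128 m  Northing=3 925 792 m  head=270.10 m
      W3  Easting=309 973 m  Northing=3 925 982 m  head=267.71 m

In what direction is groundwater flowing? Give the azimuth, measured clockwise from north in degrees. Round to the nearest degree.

∂h/∂x = (270.10 − 268.23) / (310128 − 309973) = +0.01206
∂h/∂y = (267.71 − 268.23) / (3925982 − 3925792) = -0.002737
Flow direction (−∇h) has components (-0.01206 E, +0.002737 N).
Azimuth = atan2(E, N) = atan2(-0.01206, +0.002737) = 282.8° ≈ 283°.

283°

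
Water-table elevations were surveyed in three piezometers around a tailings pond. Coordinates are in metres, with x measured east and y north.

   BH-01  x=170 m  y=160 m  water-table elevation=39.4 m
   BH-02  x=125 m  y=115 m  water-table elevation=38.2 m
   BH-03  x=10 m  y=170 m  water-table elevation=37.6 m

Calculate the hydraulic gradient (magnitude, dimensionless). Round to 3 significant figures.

0.0189

Differences from BH-01: to BH-02 (Δx, Δy, Δh) = (-45, -45, -1.2); to BH-03 = (-160, 10, -1.8).
Determinant of the coordinate differences = (-45)·10 − (-160)·(-45) = -7650.
∂h/∂x = [(-1.2)·10 − (-1.8)·(-45)] / -7650 = +0.01216
∂h/∂y = [(-45)·(-1.8) − (-160)·(-1.2)] / -7650 = +0.01451
|∇h| = √(0.01216² + 0.01451²) = 0.01893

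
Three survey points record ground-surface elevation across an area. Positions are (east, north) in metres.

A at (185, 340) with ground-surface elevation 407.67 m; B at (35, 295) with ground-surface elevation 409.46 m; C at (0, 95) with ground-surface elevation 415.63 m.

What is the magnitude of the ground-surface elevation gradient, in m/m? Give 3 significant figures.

With z = a·x + b·y + c and A as origin, the differences give:
  (-150)·a + (-45)·b = +1.79
  (-185)·a + (-245)·b = +7.96
Eliminate b (×(-245) and ×(-45), subtract): 28425·a = -80.350 → a = ∂z/∂x = -0.002827
Back-substitute: b = ∂z/∂y = -0.03036.
|∇f| = √(-0.002827² + -0.03036²) = 0.03049 m/m

0.0305 m/m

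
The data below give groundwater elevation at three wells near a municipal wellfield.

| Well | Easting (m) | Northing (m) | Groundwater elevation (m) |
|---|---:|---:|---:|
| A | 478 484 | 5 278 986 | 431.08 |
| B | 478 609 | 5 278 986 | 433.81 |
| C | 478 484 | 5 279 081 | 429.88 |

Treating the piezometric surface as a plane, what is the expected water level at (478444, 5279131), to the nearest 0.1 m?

∂h/∂x = (433.81 − 431.08) / (478609 − 478484) = +0.02184
∂h/∂y = (429.88 − 431.08) / (5279081 − 5278986) = -0.01263
h(478444, 5279131) = 431.08 + (+0.02184)·(-40) + (-0.01263)·(145) = 431.08 -0.874 -1.832 = 428.375 m.

428.4 m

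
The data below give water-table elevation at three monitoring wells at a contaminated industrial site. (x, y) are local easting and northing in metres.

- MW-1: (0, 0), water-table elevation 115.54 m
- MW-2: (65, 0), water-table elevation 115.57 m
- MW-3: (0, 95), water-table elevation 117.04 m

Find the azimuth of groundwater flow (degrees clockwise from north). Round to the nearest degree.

182°

∂h/∂x = (115.57 − 115.54) / (65 − 0) = +0.0004615
∂h/∂y = (117.04 − 115.54) / (95 − 0) = +0.01579
Flow direction (−∇h) has components (-0.0004615 E, -0.01579 N).
Azimuth = atan2(E, N) = atan2(-0.0004615, -0.01579) = 181.7° ≈ 182°.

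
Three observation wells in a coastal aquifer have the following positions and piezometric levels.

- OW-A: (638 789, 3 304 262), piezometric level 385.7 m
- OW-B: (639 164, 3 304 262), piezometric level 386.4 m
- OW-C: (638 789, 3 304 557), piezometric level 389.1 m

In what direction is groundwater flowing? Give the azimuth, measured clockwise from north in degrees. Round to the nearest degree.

189°

∂h/∂x = (386.4 − 385.7) / (639164 − 638789) = +0.001867
∂h/∂y = (389.1 − 385.7) / (3304557 − 3304262) = +0.01153
Flow direction (−∇h) has components (-0.001867 E, -0.01153 N).
Azimuth = atan2(E, N) = atan2(-0.001867, -0.01153) = 189.2° ≈ 189°.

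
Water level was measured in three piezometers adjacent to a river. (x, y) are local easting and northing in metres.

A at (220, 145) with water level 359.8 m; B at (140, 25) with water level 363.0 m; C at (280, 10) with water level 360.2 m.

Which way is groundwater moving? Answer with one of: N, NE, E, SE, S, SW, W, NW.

NE

Differences from A: to B (Δx, Δy, Δh) = (-80, -120, +3.2); to C = (60, -135, +0.4).
Determinant of the coordinate differences = (-80)·(-135) − 60·(-120) = 18000.
∂h/∂x = [(+3.2)·(-135) − (+0.4)·(-120)] / 18000 = -0.02133
∂h/∂y = [(-80)·(+0.4) − 60·(+3.2)] / 18000 = -0.01244
Flow = −∇h = (+0.02133 east, +0.01244 north), which points northeast.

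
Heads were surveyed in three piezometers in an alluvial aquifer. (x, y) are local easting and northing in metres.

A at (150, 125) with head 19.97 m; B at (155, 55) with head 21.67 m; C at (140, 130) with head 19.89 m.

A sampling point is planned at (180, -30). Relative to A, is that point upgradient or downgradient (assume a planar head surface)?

upgradient

With h = a·x + b·y + c and A as origin, the differences give:
  5·a + (-70)·b = +1.70
  (-10)·a + 5·b = -0.08
Eliminate b (×5 and ×(-70), subtract): -675·a = 2.900 → a = ∂h/∂x = -0.004296
Back-substitute: b = ∂h/∂y = -0.02459.
Head at (180, -30) = 19.97 + (-0.004296)·(30) + (-0.02459)·(-155) = 23.65 m.
That is higher than the 19.97 m at A, so the point is upgradient.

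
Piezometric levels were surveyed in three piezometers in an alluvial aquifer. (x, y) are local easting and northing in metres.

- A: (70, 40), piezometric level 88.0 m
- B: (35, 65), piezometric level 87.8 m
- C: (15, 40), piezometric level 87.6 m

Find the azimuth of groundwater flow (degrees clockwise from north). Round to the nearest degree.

253°

Taking A as reference: B−A = (-35, 25, -0.2); C−A = (-55, 0, -0.4).
Solve a·Δx + b·Δy = Δh: det = (-35)·0 − (-55)·25 = 1375.
∂h/∂x = [(-0.2)·0 − (-0.4)·25] / 1375 = +0.007273
∂h/∂y = [(-35)·(-0.4) − (-55)·(-0.2)] / 1375 = +0.002182
Flow direction (−∇h) has components (-0.007273 E, -0.002182 N).
Azimuth = atan2(E, N) = atan2(-0.007273, -0.002182) = 253.3° ≈ 253°.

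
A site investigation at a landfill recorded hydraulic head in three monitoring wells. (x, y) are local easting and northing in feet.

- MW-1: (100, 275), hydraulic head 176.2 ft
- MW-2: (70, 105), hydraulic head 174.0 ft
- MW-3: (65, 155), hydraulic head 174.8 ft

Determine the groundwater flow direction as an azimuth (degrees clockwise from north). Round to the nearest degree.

143°

Three-point gradient (reference MW-1): Δ to MW-2 = (-30, -170, -2.2), Δ to MW-3 = (-35, -120, -1.4).
∂h/∂x = -0.01106, ∂h/∂y = +0.01489 (det = -2350).
Flow direction (−∇h) has components (+0.01106 E, -0.01489 N).
Azimuth = atan2(E, N) = atan2(+0.01106, -0.01489) = 143.4° ≈ 143°.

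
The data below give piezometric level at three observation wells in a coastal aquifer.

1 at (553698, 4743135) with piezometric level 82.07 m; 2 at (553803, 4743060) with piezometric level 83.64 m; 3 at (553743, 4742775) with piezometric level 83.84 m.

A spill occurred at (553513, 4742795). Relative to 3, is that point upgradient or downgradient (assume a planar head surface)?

Differences from 1: to 2 (Δx, Δy, Δh) = (105, -75, +1.57); to 3 = (45, -360, +1.77).
Determinant of the coordinate differences = 105·(-360) − 45·(-75) = -34425.
∂h/∂x = [(+1.57)·(-360) − (+1.77)·(-75)] / -34425 = +0.01256
∂h/∂y = [105·(+1.77) − 45·(+1.57)] / -34425 = -0.003346
Head at (553513, 4742795) = 82.07 + (+0.01256)·(-185) + (-0.003346)·(-340) = 80.88 m.
That is lower than the 83.84 m at 3, so the point is downgradient.

downgradient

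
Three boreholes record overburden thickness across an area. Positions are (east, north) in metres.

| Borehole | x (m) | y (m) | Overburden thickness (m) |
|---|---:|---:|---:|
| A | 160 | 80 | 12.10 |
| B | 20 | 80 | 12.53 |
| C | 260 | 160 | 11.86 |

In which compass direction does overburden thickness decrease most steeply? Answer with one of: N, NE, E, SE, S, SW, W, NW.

E

Three-point gradient (reference A): Δ to B = (-140, 0, +0.43), Δ to C = (100, 80, -0.24).
∂d/∂x = -0.003071, ∂d/∂y = +0.0008393 (det = -11200).
Steepest decrease is along −∇f = (+0.003071 E, -0.0008393 N) → east.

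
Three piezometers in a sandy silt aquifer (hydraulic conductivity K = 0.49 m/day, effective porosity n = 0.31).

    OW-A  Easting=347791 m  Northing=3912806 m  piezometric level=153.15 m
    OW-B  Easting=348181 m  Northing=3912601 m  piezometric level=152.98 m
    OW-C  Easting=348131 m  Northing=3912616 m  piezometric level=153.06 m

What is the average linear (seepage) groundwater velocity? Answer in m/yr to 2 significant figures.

3.5 m/yr

Taking OW-A as reference: OW-B−OW-A = (390, -205, -0.17); OW-C−OW-A = (340, -190, -0.09).
Solve a·Δx + b·Δy = Δh: det = 390·(-190) − 340·(-205) = -4400.
∂h/∂x = [(-0.17)·(-190) − (-0.09)·(-205)] / -4400 = -0.003148
∂h/∂y = [390·(-0.09) − 340·(-0.17)] / -4400 = -0.005159
|∇h| = √(-0.003148² + -0.005159²) = 0.006044
Seepage velocity v = K·i/n = 0.49 × 0.006044 / 0.31 = 0.009553 m/day = 3.489 m/yr.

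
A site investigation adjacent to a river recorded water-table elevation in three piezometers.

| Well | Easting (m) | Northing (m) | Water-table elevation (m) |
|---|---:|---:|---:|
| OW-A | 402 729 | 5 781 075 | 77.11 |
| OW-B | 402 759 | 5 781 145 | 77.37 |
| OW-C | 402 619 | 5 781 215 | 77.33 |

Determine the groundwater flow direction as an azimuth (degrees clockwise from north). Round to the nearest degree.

With h = a·x + b·y + c and OW-A as origin, the differences give:
  30·a + 70·b = +0.26
  (-110)·a + 140·b = +0.22
Eliminate b (×140 and ×70, subtract): 11900·a = 21.000 → a = ∂h/∂x = +0.001765
Back-substitute: b = ∂h/∂y = +0.002958.
Flow direction (−∇h) has components (-0.001765 E, -0.002958 N).
Azimuth = atan2(E, N) = atan2(-0.001765, -0.002958) = 210.8° ≈ 211°.

211°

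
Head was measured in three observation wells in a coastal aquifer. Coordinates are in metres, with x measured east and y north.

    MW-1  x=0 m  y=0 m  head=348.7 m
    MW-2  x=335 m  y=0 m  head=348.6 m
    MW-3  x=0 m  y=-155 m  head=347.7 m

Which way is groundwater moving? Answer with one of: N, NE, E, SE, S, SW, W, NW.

S

∂h/∂x = (348.6 − 348.7) / (335 − 0) = -0.0002985
∂h/∂y = (347.7 − 348.7) / (-155 − 0) = +0.006452
Flow = −∇h = (+0.0002985 east, -0.006452 north), which points south.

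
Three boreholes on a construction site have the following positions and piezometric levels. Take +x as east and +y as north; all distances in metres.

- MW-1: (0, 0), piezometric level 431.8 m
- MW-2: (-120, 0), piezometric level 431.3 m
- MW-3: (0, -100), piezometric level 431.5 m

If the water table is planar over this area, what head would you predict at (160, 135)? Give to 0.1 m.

432.9 m

∂h/∂x = (431.3 − 431.8) / (-120 − 0) = +0.004167
∂h/∂y = (431.5 − 431.8) / (-100 − 0) = +0.003000
h(160, 135) = 431.8 + (+0.004167)·(160) + (+0.003000)·(135) = 431.8 +0.667 +0.405 = 432.872 m.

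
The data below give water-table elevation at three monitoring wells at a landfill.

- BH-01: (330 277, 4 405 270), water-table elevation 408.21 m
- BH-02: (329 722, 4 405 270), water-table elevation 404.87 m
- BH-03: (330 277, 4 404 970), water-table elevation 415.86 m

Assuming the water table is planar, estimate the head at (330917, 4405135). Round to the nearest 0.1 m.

415.5 m

∂h/∂x = (404.87 − 408.21) / (329722 − 330277) = +0.006018
∂h/∂y = (415.86 − 408.21) / (4404970 − 4405270) = -0.02550
h(330917, 4405135) = 408.21 + (+0.006018)·(640) + (-0.02550)·(-135) = 408.21 +3.852 +3.443 = 415.504 m.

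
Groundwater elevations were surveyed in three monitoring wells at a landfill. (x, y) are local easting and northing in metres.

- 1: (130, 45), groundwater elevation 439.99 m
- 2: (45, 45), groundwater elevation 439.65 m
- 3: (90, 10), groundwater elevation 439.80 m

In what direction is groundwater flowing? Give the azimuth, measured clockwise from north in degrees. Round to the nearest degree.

258°

With h = a·x + b·y + c and 1 as origin, the differences give:
  (-85)·a + 0·b = -0.34
  (-40)·a + (-35)·b = -0.19
Eliminate b (×(-35) and ×0, subtract): 2975·a = 11.900 → a = ∂h/∂x = +0.004000
Back-substitute: b = ∂h/∂y = +0.0008571.
Flow direction (−∇h) has components (-0.004000 E, -0.0008571 N).
Azimuth = atan2(E, N) = atan2(-0.004000, -0.0008571) = 257.9° ≈ 258°.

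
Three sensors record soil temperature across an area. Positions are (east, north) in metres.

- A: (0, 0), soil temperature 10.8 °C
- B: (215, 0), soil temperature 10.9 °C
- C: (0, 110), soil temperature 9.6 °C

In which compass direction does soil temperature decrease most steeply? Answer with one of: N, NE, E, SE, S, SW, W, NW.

∂T/∂x = (10.9 − 10.8) / (215 − 0) = +0.0004651
∂T/∂y = (9.6 − 10.8) / (110 − 0) = -0.01091
Steepest decrease is along −∇f = (-0.0004651 E, +0.01091 N) → north.

N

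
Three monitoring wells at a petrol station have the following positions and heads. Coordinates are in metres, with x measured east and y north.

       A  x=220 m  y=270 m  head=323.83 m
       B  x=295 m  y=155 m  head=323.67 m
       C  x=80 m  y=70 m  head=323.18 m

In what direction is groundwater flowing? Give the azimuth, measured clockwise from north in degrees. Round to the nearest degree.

211°

With h = a·x + b·y + c and A as origin, the differences give:
  75·a + (-115)·b = -0.16
  (-140)·a + (-200)·b = -0.65
Eliminate b (×(-200) and ×(-115), subtract): -31100·a = -42.750 → a = ∂h/∂x = +0.001375
Back-substitute: b = ∂h/∂y = +0.002288.
Flow direction (−∇h) has components (-0.001375 E, -0.002288 N).
Azimuth = atan2(E, N) = atan2(-0.001375, -0.002288) = 211.0° ≈ 211°.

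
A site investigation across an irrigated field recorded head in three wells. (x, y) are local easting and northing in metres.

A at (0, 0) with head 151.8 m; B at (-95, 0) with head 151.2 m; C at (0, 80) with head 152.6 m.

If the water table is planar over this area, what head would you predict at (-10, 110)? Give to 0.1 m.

152.8 m

∂h/∂x = (151.2 − 151.8) / (-95 − 0) = +0.006316
∂h/∂y = (152.6 − 151.8) / (80 − 0) = +0.010000
h(-10, 110) = 151.8 + (+0.006316)·(-10) + (+0.010000)·(110) = 151.8 -0.063 +1.100 = 152.837 m.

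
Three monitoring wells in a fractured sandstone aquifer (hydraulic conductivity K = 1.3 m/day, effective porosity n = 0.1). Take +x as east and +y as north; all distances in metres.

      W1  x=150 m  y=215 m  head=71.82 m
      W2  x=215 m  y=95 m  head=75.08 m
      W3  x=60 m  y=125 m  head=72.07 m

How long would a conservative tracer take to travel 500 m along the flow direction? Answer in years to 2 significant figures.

Differences from W1: to W2 (Δx, Δy, Δh) = (65, -120, +3.26); to W3 = (-90, -90, +0.25).
Determinant of the coordinate differences = 65·(-90) − (-90)·(-120) = -16650.
∂h/∂x = [(+3.26)·(-90) − (+0.25)·(-120)] / -16650 = +0.01582
∂h/∂y = [65·(+0.25) − (-90)·(+3.26)] / -16650 = -0.01860
|∇h| = √(0.01582² + -0.01860²) = 0.02442
Seepage velocity v = K·i/n = 1.3 × 0.02442 / 0.1 = 0.3175 m/day.
t = 500 / 0.3175 = 1575 days = 4.31 years.

4.3 years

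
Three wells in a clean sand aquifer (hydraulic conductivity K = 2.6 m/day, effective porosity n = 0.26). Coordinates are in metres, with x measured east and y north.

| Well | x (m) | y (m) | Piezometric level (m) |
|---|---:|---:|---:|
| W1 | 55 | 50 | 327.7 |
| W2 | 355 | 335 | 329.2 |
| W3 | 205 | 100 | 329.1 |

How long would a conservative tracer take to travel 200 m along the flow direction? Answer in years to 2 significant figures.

Taking W1 as reference: W2−W1 = (300, 285, +1.5); W3−W1 = (150, 50, +1.4).
Solve a·Δx + b·Δy = Δh: det = 300·50 − 150·285 = -27750.
∂h/∂x = [(+1.5)·50 − (+1.4)·285] / -27750 = +0.01168
∂h/∂y = [300·(+1.4) − 150·(+1.5)] / -27750 = -0.007027
|∇h| = √(0.01168² + -0.007027²) = 0.01363
Seepage velocity v = K·i/n = 2.6 × 0.01363 / 0.26 = 0.1363 m/day.
t = 200 / 0.1363 = 1467 days = 4.02 years.

4.0 years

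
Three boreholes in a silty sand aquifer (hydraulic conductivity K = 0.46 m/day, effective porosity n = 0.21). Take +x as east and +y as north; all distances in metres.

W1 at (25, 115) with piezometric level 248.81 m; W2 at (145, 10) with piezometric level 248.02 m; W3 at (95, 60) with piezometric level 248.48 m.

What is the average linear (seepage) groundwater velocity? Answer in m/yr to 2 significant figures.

19 m/yr

Differences from W1: to W2 (Δx, Δy, Δh) = (120, -105, -0.79); to W3 = (70, -55, -0.33).
Solve a·Δx + b·Δy = Δh: det = 120·(-55) − 70·(-105) = 750.
∂h/∂x = [(-0.79)·(-55) − (-0.33)·(-105)] / 750 = +0.01173
∂h/∂y = [120·(-0.33) − 70·(-0.79)] / 750 = +0.02093
|∇h| = √(0.01173² + 0.02093²) = 0.02399
Seepage velocity v = K·i/n = 0.46 × 0.02399 / 0.21 = 0.05255 m/day = 19.19 m/yr.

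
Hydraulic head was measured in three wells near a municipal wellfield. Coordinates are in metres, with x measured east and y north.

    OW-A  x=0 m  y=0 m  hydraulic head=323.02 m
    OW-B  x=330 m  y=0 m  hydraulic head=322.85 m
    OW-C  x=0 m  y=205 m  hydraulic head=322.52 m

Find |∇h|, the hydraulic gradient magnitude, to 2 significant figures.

0.0025

∂h/∂x = (322.85 − 323.02) / (330 − 0) = -0.0005152
∂h/∂y = (322.52 − 323.02) / (205 − 0) = -0.002439
|∇h| = √(-0.0005152² + -0.002439²) = 0.002493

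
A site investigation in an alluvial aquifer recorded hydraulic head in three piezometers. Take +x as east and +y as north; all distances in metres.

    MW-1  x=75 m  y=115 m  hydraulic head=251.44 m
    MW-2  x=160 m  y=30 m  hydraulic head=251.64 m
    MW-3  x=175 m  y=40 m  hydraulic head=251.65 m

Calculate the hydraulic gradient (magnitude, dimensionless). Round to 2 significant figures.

Three-point gradient (reference MW-1): Δ to MW-2 = (85, -85, +0.20), Δ to MW-3 = (100, -75, +0.21).
∂h/∂x = +0.001341, ∂h/∂y = -0.001012 (det = 2125).
|∇h| = √(0.001341² + -0.001012²) = 0.00168

0.0017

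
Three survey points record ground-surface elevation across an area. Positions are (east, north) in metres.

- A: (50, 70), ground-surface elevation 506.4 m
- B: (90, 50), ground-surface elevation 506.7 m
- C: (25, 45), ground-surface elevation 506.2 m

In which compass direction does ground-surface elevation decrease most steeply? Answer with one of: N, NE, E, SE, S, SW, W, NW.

Taking A as reference: B−A = (40, -20, +0.3); C−A = (-25, -25, -0.2).
Determinant of the coordinate differences = 40·(-25) − (-25)·(-20) = -1500.
∂z/∂x = [(+0.3)·(-25) − (-0.2)·(-20)] / -1500 = +0.007667
∂z/∂y = [40·(-0.2) − (-25)·(+0.3)] / -1500 = +0.0003333
Steepest decrease is along −∇f = (-0.007667 E, -0.0003333 N) → west.

W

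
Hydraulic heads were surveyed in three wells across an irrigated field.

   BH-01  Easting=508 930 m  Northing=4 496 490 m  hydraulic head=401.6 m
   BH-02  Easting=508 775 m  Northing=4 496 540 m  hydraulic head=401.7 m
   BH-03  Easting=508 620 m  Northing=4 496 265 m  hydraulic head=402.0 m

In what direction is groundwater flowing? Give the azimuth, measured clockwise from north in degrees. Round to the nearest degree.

054°

Three-point gradient (reference BH-01): Δ to BH-02 = (-155, 50, +0.1), Δ to BH-03 = (-310, -225, +0.4).
∂h/∂x = -0.0008437, ∂h/∂y = -0.0006154 (det = 50375).
Flow direction (−∇h) has components (+0.0008437 E, +0.0006154 N).
Azimuth = atan2(E, N) = atan2(+0.0008437, +0.0006154) = 53.9° ≈ 054°.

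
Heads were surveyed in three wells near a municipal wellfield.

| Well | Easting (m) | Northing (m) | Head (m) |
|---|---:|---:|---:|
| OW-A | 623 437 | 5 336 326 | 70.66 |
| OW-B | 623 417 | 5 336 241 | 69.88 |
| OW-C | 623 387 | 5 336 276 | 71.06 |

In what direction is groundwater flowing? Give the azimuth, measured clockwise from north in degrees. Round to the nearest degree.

Taking OW-A as reference: OW-B−OW-A = (-20, -85, -0.78); OW-C−OW-A = (-50, -50, +0.40).
Determinant of the coordinate differences = (-20)·(-50) − (-50)·(-85) = -3250.
∂h/∂x = [(-0.78)·(-50) − (+0.40)·(-85)] / -3250 = -0.02246
∂h/∂y = [(-20)·(+0.40) − (-50)·(-0.78)] / -3250 = +0.01446
Flow direction (−∇h) has components (+0.02246 E, -0.01446 N).
Azimuth = atan2(E, N) = atan2(+0.02246, -0.01446) = 122.8° ≈ 123°.

123°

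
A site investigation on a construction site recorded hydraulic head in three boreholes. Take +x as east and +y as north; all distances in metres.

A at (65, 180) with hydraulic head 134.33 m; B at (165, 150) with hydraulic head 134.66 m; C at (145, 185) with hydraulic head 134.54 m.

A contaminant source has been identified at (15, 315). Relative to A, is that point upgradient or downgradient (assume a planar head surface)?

Taking A as reference: B−A = (100, -30, +0.33); C−A = (80, 5, +0.21).
Determinant of the coordinate differences = 100·5 − 80·(-30) = 2900.
∂h/∂x = [(+0.33)·5 − (+0.21)·(-30)] / 2900 = +0.002741
∂h/∂y = [100·(+0.21) − 80·(+0.33)] / 2900 = -0.001862
Head at (15, 315) = 134.33 + (+0.002741)·(-50) + (-0.001862)·(135) = 133.94 m.
That is lower than the 134.33 m at A, so the point is downgradient.

downgradient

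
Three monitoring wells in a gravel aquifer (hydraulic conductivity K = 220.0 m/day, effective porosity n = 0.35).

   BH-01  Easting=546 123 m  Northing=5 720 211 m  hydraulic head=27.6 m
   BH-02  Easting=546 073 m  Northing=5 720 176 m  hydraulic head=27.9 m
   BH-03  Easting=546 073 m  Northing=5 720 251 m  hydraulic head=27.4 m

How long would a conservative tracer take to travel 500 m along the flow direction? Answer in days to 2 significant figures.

120 days

Differences from BH-01: to BH-02 (Δx, Δy, Δh) = (-50, -35, +0.3); to BH-03 = (-50, 40, -0.2).
Determinant of the coordinate differences = (-50)·40 − (-50)·(-35) = -3750.
∂h/∂x = [(+0.3)·40 − (-0.2)·(-35)] / -3750 = -0.001333
∂h/∂y = [(-50)·(-0.2) − (-50)·(+0.3)] / -3750 = -0.006667
|∇h| = √(-0.001333² + -0.006667²) = 0.006799
Seepage velocity v = K·i/n = 220.0 × 0.006799 / 0.35 = 4.274 m/day.
t = 500 / 4.274 = 117 days.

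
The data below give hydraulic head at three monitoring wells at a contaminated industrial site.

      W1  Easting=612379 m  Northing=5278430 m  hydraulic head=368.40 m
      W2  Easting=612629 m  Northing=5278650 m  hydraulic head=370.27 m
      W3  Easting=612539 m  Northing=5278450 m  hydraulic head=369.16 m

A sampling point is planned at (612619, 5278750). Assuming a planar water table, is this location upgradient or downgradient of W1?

Taking W1 as reference: W2−W1 = (250, 220, +1.87); W3−W1 = (160, 20, +0.76).
Determinant of the coordinate differences = 250·20 − 160·220 = -30200.
∂h/∂x = [(+1.87)·20 − (+0.76)·220] / -30200 = +0.004298
∂h/∂y = [250·(+0.76) − 160·(+1.87)] / -30200 = +0.003616
Head at (612619, 5278750) = 368.40 + (+0.004298)·(240) + (+0.003616)·(320) = 370.59 m.
That is higher than the 368.40 m at W1, so the point is upgradient.

upgradient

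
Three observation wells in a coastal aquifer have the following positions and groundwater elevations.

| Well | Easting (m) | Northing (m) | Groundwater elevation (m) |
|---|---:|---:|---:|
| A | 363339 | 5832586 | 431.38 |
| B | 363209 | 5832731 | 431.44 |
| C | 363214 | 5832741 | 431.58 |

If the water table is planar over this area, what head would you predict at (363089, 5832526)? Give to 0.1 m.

Taking A as reference: B−A = (-130, 145, +0.06); C−A = (-125, 155, +0.20).
Solve a·Δx + b·Δy = Δh: det = (-130)·155 − (-125)·145 = -2025.
∂h/∂x = [(+0.06)·155 − (+0.20)·145] / -2025 = +0.009728
∂h/∂y = [(-130)·(+0.20) − (-125)·(+0.06)] / -2025 = +0.009136
h(363089, 5832526) = 431.38 + (+0.009728)·(-250) + (+0.009136)·(-60) = 431.38 -2.432 -0.548 = 428.400 m.

428.4 m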